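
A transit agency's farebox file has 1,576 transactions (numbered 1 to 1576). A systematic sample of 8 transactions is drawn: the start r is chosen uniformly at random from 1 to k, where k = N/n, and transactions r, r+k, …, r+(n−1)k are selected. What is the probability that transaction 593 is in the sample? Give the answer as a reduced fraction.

1/197

k = 1576/8 = 197.
Transaction 593 is selected iff r ≡ 593 (mod 197); exactly one such r in {1,…,197}.
Inclusion probability = 1/197.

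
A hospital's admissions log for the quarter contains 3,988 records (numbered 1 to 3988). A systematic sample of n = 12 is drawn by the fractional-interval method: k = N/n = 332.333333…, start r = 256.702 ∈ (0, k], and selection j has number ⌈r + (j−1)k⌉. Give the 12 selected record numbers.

j=1: r + 0k = 256.702 → ⌈·⌉ = 257
j=2: r + 1k = 589.035333… → ⌈·⌉ = 590
j=3: r + 2k = 921.368666… → ⌈·⌉ = 922
j=4: r + 3k = 1253.702 → ⌈·⌉ = 1254
j=5: r + 4k = 1586.035333… → ⌈·⌉ = 1587
j=6: r + 5k = 1918.368666… → ⌈·⌉ = 1919
j=7: r + 6k = 2250.702 → ⌈·⌉ = 2251
j=8: r + 7k = 2583.035333… → ⌈·⌉ = 2584
j=9: r + 8k = 2915.368666… → ⌈·⌉ = 2916
j=10: r + 9k = 3247.702 → ⌈·⌉ = 3248
j=11: r + 10k = 3580.035333… → ⌈·⌉ = 3581
j=12: r + 11k = 3912.368666… → ⌈·⌉ = 3913

257, 590, 922, 1254, 1587, 1919, 2251, 2584, 2916, 3248, 3581, 3913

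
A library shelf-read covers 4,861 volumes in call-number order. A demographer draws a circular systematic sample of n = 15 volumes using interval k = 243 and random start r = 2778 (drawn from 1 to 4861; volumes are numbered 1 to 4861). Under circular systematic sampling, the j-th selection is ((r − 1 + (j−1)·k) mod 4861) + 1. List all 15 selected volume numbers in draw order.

2778, 3021, 3264, 3507, 3750, 3993, 4236, 4479, 4722, 104, 347, 590, 833, 1076, 1319

Selection 1: 2778
Selection 2: 2778 + 243 = 3021
Selection 3: 3021 + 243 = 3264
Selection 4: 3264 + 243 = 3507
Selection 5: 3507 + 243 = 3750
Selection 6: 3750 + 243 = 3993
Selection 7: 3993 + 243 = 4236
Selection 8: 4236 + 243 = 4479
Selection 9: 4479 + 243 = 4722
Selection 10: 4722 + 243 = 4965 → 4965 − 4861 = 104
Selection 11: 104 + 243 = 347
Selection 12: 347 + 243 = 590
Selection 13: 590 + 243 = 833
Selection 14: 833 + 243 = 1076
Selection 15: 1076 + 243 = 1319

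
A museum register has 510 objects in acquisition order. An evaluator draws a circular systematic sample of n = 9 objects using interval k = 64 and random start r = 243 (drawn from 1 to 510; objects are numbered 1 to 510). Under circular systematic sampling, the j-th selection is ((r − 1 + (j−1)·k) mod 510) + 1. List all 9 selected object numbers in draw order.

243, 307, 371, 435, 499, 53, 117, 181, 245

Selection 1: 243
Selection 2: 243 + 64 = 307
Selection 3: 307 + 64 = 371
Selection 4: 371 + 64 = 435
Selection 5: 435 + 64 = 499
Selection 6: 499 + 64 = 563 → 563 − 510 = 53
Selection 7: 53 + 64 = 117
Selection 8: 117 + 64 = 181
Selection 9: 181 + 64 = 245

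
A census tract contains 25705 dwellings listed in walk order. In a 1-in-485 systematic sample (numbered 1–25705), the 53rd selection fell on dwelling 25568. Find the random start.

k = 485
r = 25568 − (53−1)×485 = 25568 − 25220 = 348

348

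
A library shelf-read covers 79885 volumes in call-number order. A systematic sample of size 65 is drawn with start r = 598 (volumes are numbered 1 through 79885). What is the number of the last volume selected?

79254

k = 79885/65 = 1229
65th selection = r + (65−1)·k = 598 + 64×1229 = 598 + 78656 = 79254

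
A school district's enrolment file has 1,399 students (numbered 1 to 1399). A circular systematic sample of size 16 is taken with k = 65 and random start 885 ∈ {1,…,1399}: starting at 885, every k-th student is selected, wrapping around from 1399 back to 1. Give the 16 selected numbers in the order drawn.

885, 950, 1015, 1080, 1145, 1210, 1275, 1340, 6, 71, 136, 201, 266, 331, 396, 461

Selection 1: 885
Selection 2: 885 + 65 = 950
Selection 3: 950 + 65 = 1015
Selection 4: 1015 + 65 = 1080
Selection 5: 1080 + 65 = 1145
Selection 6: 1145 + 65 = 1210
Selection 7: 1210 + 65 = 1275
Selection 8: 1275 + 65 = 1340
Selection 9: 1340 + 65 = 1405 → 1405 − 1399 = 6
Selection 10: 6 + 65 = 71
Selection 11: 71 + 65 = 136
Selection 12: 136 + 65 = 201
Selection 13: 201 + 65 = 266
Selection 14: 266 + 65 = 331
Selection 15: 331 + 65 = 396
Selection 16: 396 + 65 = 461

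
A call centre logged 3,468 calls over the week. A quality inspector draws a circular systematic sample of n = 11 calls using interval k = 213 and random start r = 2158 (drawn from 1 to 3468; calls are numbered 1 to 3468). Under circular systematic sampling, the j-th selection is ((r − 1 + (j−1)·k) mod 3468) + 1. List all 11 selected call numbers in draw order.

2158, 2371, 2584, 2797, 3010, 3223, 3436, 181, 394, 607, 820

Selection 1: 2158
Selection 2: 2158 + 213 = 2371
Selection 3: 2371 + 213 = 2584
Selection 4: 2584 + 213 = 2797
Selection 5: 2797 + 213 = 3010
Selection 6: 3010 + 213 = 3223
Selection 7: 3223 + 213 = 3436
Selection 8: 3436 + 213 = 3649 → 3649 − 3468 = 181
Selection 9: 181 + 213 = 394
Selection 10: 394 + 213 = 607
Selection 11: 607 + 213 = 820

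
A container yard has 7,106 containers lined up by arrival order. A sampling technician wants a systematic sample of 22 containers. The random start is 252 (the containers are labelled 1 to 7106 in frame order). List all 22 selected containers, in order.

k = N/n = 7106/22 = 323
container 1: 252
container 2: 252 + 323 = 575
container 3: 575 + 323 = 898
container 4: 898 + 323 = 1221
container 5: 1221 + 323 = 1544
container 6: 1544 + 323 = 1867
container 7: 1867 + 323 = 2190
container 8: 2190 + 323 = 2513
container 9: 2513 + 323 = 2836
container 10: 2836 + 323 = 3159
container 11: 3159 + 323 = 3482
container 12: 3482 + 323 = 3805
container 13: 3805 + 323 = 4128
container 14: 4128 + 323 = 4451
container 15: 4451 + 323 = 4774
container 16: 4774 + 323 = 5097
container 17: 5097 + 323 = 5420
container 18: 5420 + 323 = 5743
container 19: 5743 + 323 = 6066
container 20: 6066 + 323 = 6389
container 21: 6389 + 323 = 6712
container 22: 6712 + 323 = 7035

252, 575, 898, 1221, 1544, 1867, 2190, 2513, 2836, 3159, 3482, 3805, 4128, 4451, 4774, 5097, 5420, 5743, 6066, 6389, 6712, 7035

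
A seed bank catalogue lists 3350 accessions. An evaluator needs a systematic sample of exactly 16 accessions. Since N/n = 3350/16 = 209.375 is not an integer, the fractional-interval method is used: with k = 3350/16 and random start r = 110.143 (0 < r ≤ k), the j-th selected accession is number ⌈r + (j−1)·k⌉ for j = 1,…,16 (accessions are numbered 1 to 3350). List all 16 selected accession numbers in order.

j=1: r + 0k = 110.143 → ⌈·⌉ = 111
j=2: r + 1k = 319.518 → ⌈·⌉ = 320
j=3: r + 2k = 528.893 → ⌈·⌉ = 529
j=4: r + 3k = 738.268 → ⌈·⌉ = 739
j=5: r + 4k = 947.643 → ⌈·⌉ = 948
j=6: r + 5k = 1157.018 → ⌈·⌉ = 1158
j=7: r + 6k = 1366.393 → ⌈·⌉ = 1367
j=8: r + 7k = 1575.768 → ⌈·⌉ = 1576
j=9: r + 8k = 1785.143 → ⌈·⌉ = 1786
j=10: r + 9k = 1994.518 → ⌈·⌉ = 1995
j=11: r + 10k = 2203.893 → ⌈·⌉ = 2204
j=12: r + 11k = 2413.268 → ⌈·⌉ = 2414
j=13: r + 12k = 2622.643 → ⌈·⌉ = 2623
j=14: r + 13k = 2832.018 → ⌈·⌉ = 2833
j=15: r + 14k = 3041.393 → ⌈·⌉ = 3042
j=16: r + 15k = 3250.768 → ⌈·⌉ = 3251

111, 320, 529, 739, 948, 1158, 1367, 1576, 1786, 1995, 2204, 2414, 2623, 2833, 3042, 3251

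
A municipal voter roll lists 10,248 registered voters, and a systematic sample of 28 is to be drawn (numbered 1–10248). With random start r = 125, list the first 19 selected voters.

125, 491, 857, 1223, 1589, 1955, 2321, 2687, 3053, 3419, 3785, 4151, 4517, 4883, 5249, 5615, 5981, 6347, 6713

k = N/n = 10248/28 = 366
voter 1: 125
voter 2: 125 + 366 = 491
voter 3: 491 + 366 = 857
voter 4: 857 + 366 = 1223
voter 5: 1223 + 366 = 1589
voter 6: 1589 + 366 = 1955
voter 7: 1955 + 366 = 2321
voter 8: 2321 + 366 = 2687
voter 9: 2687 + 366 = 3053
voter 10: 3053 + 366 = 3419
voter 11: 3419 + 366 = 3785
voter 12: 3785 + 366 = 4151
voter 13: 4151 + 366 = 4517
voter 14: 4517 + 366 = 4883
voter 15: 4883 + 366 = 5249
voter 16: 5249 + 366 = 5615
voter 17: 5615 + 366 = 5981
voter 18: 5981 + 366 = 6347
voter 19: 6347 + 366 = 6713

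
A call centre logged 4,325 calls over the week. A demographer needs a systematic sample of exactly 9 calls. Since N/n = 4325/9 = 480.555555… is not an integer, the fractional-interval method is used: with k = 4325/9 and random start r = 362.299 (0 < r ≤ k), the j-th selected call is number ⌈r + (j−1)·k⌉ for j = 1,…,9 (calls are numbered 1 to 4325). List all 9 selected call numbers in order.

j=1: r + 0k = 362.299 → ⌈·⌉ = 363
j=2: r + 1k = 842.854555… → ⌈·⌉ = 843
j=3: r + 2k = 1323.410111… → ⌈·⌉ = 1324
j=4: r + 3k = 1803.965666… → ⌈·⌉ = 1804
j=5: r + 4k = 2284.521222… → ⌈·⌉ = 2285
j=6: r + 5k = 2765.076777… → ⌈·⌉ = 2766
j=7: r + 6k = 3245.632333… → ⌈·⌉ = 3246
j=8: r + 7k = 3726.187888… → ⌈·⌉ = 3727
j=9: r + 8k = 4206.743444… → ⌈·⌉ = 4207

363, 843, 1324, 1804, 2285, 2766, 3246, 3727, 4207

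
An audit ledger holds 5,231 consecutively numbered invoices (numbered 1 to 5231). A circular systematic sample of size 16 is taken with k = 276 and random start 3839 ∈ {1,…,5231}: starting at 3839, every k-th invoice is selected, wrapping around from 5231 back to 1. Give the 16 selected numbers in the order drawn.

Selection 1: 3839
Selection 2: 3839 + 276 = 4115
Selection 3: 4115 + 276 = 4391
Selection 4: 4391 + 276 = 4667
Selection 5: 4667 + 276 = 4943
Selection 6: 4943 + 276 = 5219
Selection 7: 5219 + 276 = 5495 → 5495 − 5231 = 264
Selection 8: 264 + 276 = 540
Selection 9: 540 + 276 = 816
Selection 10: 816 + 276 = 1092
Selection 11: 1092 + 276 = 1368
Selection 12: 1368 + 276 = 1644
Selection 13: 1644 + 276 = 1920
Selection 14: 1920 + 276 = 2196
Selection 15: 2196 + 276 = 2472
Selection 16: 2472 + 276 = 2748

3839, 4115, 4391, 4667, 4943, 5219, 264, 540, 816, 1092, 1368, 1644, 1920, 2196, 2472, 2748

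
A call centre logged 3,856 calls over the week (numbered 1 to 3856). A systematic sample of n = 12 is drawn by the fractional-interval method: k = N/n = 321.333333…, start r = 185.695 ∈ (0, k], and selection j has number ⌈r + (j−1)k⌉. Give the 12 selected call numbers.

186, 508, 829, 1150, 1472, 1793, 2114, 2436, 2757, 3078, 3400, 3721

j=1: r + 0k = 185.695 → ⌈·⌉ = 186
j=2: r + 1k = 507.028333… → ⌈·⌉ = 508
j=3: r + 2k = 828.361666… → ⌈·⌉ = 829
j=4: r + 3k = 1149.695 → ⌈·⌉ = 1150
j=5: r + 4k = 1471.028333… → ⌈·⌉ = 1472
j=6: r + 5k = 1792.361666… → ⌈·⌉ = 1793
j=7: r + 6k = 2113.695 → ⌈·⌉ = 2114
j=8: r + 7k = 2435.028333… → ⌈·⌉ = 2436
j=9: r + 8k = 2756.361666… → ⌈·⌉ = 2757
j=10: r + 9k = 3077.695 → ⌈·⌉ = 3078
j=11: r + 10k = 3399.028333… → ⌈·⌉ = 3400
j=12: r + 11k = 3720.361666… → ⌈·⌉ = 3721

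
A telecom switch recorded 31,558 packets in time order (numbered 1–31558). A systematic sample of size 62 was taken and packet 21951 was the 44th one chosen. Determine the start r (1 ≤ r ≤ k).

k = 31558/62 = 509
r = 21951 − (44−1)×509 = 21951 − 21887 = 64

64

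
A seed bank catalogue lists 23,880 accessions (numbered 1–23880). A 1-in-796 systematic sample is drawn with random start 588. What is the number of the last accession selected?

k = 796
30th selection = r + (30−1)·k = 588 + 29×796 = 588 + 23084 = 23672

23672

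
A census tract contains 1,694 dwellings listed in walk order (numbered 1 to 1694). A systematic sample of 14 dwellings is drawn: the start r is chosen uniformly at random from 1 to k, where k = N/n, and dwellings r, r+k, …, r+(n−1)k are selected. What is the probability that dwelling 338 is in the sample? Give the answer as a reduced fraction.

k = 1694/14 = 121.
Dwelling 338 is selected iff r ≡ 338 (mod 121); exactly one such r in {1,…,121}.
Inclusion probability = 1/121.

1/121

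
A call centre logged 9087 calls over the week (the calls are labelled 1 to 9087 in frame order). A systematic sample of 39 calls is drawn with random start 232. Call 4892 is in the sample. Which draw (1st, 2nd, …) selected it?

21

k = 9087/39 = 233
position = (4892 − 232)/233 + 1 = 4660/233 + 1 = 20 + 1 = 21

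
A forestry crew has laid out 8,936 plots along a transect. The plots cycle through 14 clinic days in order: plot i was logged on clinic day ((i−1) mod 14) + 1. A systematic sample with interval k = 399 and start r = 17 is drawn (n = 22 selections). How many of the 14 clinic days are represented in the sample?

Consecutive selections differ by k = 399, so their clinic day numbers differ by 399 mod 14 = 7.
gcd(399, 14) = 7, so the sample visits 14/7 = 2 distinct residues mod 14.
Start 17 is clinic day 3; the clinic days hit are 3, 10.

2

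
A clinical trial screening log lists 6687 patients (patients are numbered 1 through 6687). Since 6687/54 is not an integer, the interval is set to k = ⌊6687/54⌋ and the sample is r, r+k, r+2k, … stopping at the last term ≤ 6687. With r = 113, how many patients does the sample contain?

k = ⌊6687/54⌋ = 123
Achieved size = ⌊(6687 − 113)/123⌋ + 1 = ⌊6574/123⌋ + 1 = 53 + 1 = 54
(last selection: 113 + 53×123 = 6632 ≤ 6687; next would be 6755 > 6687)

54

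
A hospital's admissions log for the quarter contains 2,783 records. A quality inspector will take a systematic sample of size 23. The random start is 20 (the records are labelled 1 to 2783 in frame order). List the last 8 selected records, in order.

k = N/n = 2783/23 = 121
16th selection = 20 + 15×121 = 1835
17th: 1835 + 121 = 1956
18th: 1956 + 121 = 2077
19th: 2077 + 121 = 2198
20th: 2198 + 121 = 2319
21st: 2319 + 121 = 2440
22nd: 2440 + 121 = 2561
23rd: 2561 + 121 = 2682

1835, 1956, 2077, 2198, 2319, 2440, 2561, 2682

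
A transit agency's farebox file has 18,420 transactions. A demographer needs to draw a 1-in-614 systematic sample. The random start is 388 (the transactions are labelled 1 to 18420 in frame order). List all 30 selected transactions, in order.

388, 1002, 1616, 2230, 2844, 3458, 4072, 4686, 5300, 5914, 6528, 7142, 7756, 8370, 8984, 9598, 10212, 10826, 11440, 12054, 12668, 13282, 13896, 14510, 15124, 15738, 16352, 16966, 17580, 18194

transaction 1: 388
transaction 2: 388 + 614 = 1002
transaction 3: 1002 + 614 = 1616
transaction 4: 1616 + 614 = 2230
transaction 5: 2230 + 614 = 2844
transaction 6: 2844 + 614 = 3458
transaction 7: 3458 + 614 = 4072
transaction 8: 4072 + 614 = 4686
transaction 9: 4686 + 614 = 5300
transaction 10: 5300 + 614 = 5914
transaction 11: 5914 + 614 = 6528
transaction 12: 6528 + 614 = 7142
transaction 13: 7142 + 614 = 7756
transaction 14: 7756 + 614 = 8370
transaction 15: 8370 + 614 = 8984
transaction 16: 8984 + 614 = 9598
transaction 17: 9598 + 614 = 10212
transaction 18: 10212 + 614 = 10826
transaction 19: 10826 + 614 = 11440
transaction 20: 11440 + 614 = 12054
transaction 21: 12054 + 614 = 12668
transaction 22: 12668 + 614 = 13282
transaction 23: 13282 + 614 = 13896
transaction 24: 13896 + 614 = 14510
transaction 25: 14510 + 614 = 15124
transaction 26: 15124 + 614 = 15738
transaction 27: 15738 + 614 = 16352
transaction 28: 16352 + 614 = 16966
transaction 29: 16966 + 614 = 17580
transaction 30: 17580 + 614 = 18194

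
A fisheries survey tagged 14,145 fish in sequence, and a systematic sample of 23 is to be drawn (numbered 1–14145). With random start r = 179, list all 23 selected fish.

k = N/n = 14145/23 = 615
fish 1: 179
fish 2: 179 + 615 = 794
fish 3: 794 + 615 = 1409
fish 4: 1409 + 615 = 2024
fish 5: 2024 + 615 = 2639
fish 6: 2639 + 615 = 3254
fish 7: 3254 + 615 = 3869
fish 8: 3869 + 615 = 4484
fish 9: 4484 + 615 = 5099
fish 10: 5099 + 615 = 5714
fish 11: 5714 + 615 = 6329
fish 12: 6329 + 615 = 6944
fish 13: 6944 + 615 = 7559
fish 14: 7559 + 615 = 8174
fish 15: 8174 + 615 = 8789
fish 16: 8789 + 615 = 9404
fish 17: 9404 + 615 = 10019
fish 18: 10019 + 615 = 10634
fish 19: 10634 + 615 = 11249
fish 20: 11249 + 615 = 11864
fish 21: 11864 + 615 = 12479
fish 22: 12479 + 615 = 13094
fish 23: 13094 + 615 = 13709

179, 794, 1409, 2024, 2639, 3254, 3869, 4484, 5099, 5714, 6329, 6944, 7559, 8174, 8789, 9404, 10019, 10634, 11249, 11864, 12479, 13094, 13709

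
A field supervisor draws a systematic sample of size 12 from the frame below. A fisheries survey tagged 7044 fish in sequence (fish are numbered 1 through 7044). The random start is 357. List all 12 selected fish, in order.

357, 944, 1531, 2118, 2705, 3292, 3879, 4466, 5053, 5640, 6227, 6814

k = N/n = 7044/12 = 587
fish 1: 357
fish 2: 357 + 587 = 944
fish 3: 944 + 587 = 1531
fish 4: 1531 + 587 = 2118
fish 5: 2118 + 587 = 2705
fish 6: 2705 + 587 = 3292
fish 7: 3292 + 587 = 3879
fish 8: 3879 + 587 = 4466
fish 9: 4466 + 587 = 5053
fish 10: 5053 + 587 = 5640
fish 11: 5640 + 587 = 6227
fish 12: 6227 + 587 = 6814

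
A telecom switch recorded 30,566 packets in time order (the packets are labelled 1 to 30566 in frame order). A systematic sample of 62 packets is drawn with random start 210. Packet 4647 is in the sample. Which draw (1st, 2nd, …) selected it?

10

k = 30566/62 = 493
position = (4647 − 210)/493 + 1 = 4437/493 + 1 = 9 + 1 = 10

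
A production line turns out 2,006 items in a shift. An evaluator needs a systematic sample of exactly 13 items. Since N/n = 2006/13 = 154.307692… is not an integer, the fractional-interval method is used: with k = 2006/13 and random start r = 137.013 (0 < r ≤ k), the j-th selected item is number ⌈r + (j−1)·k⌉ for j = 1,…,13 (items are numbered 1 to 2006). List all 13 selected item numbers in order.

j=1: r + 0k = 137.013 → ⌈·⌉ = 138
j=2: r + 1k = 291.320692… → ⌈·⌉ = 292
j=3: r + 2k = 445.628384… → ⌈·⌉ = 446
j=4: r + 3k = 599.936076… → ⌈·⌉ = 600
j=5: r + 4k = 754.243769… → ⌈·⌉ = 755
j=6: r + 5k = 908.551461… → ⌈·⌉ = 909
j=7: r + 6k = 1062.859153… → ⌈·⌉ = 1063
j=8: r + 7k = 1217.166846… → ⌈·⌉ = 1218
j=9: r + 8k = 1371.474538… → ⌈·⌉ = 1372
j=10: r + 9k = 1525.782230… → ⌈·⌉ = 1526
j=11: r + 10k = 1680.089923… → ⌈·⌉ = 1681
j=12: r + 11k = 1834.397615… → ⌈·⌉ = 1835
j=13: r + 12k = 1988.705307… → ⌈·⌉ = 1989

138, 292, 446, 600, 755, 909, 1063, 1218, 1372, 1526, 1681, 1835, 1989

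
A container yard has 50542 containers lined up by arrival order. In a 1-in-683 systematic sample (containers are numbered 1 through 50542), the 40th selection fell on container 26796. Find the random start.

k = 683
r = 26796 − (40−1)×683 = 26796 − 26637 = 159

159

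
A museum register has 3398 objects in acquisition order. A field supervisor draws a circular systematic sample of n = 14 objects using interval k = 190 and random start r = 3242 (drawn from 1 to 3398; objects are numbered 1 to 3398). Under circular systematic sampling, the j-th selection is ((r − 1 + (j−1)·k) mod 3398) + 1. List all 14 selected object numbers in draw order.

3242, 34, 224, 414, 604, 794, 984, 1174, 1364, 1554, 1744, 1934, 2124, 2314

Selection 1: 3242
Selection 2: 3242 + 190 = 3432 → 3432 − 3398 = 34
Selection 3: 34 + 190 = 224
Selection 4: 224 + 190 = 414
Selection 5: 414 + 190 = 604
Selection 6: 604 + 190 = 794
Selection 7: 794 + 190 = 984
Selection 8: 984 + 190 = 1174
Selection 9: 1174 + 190 = 1364
Selection 10: 1364 + 190 = 1554
Selection 11: 1554 + 190 = 1744
Selection 12: 1744 + 190 = 1934
Selection 13: 1934 + 190 = 2124
Selection 14: 2124 + 190 = 2314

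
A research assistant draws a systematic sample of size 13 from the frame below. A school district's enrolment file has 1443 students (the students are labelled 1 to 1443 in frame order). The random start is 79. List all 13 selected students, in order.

k = N/n = 1443/13 = 111
student 1: 79
student 2: 79 + 111 = 190
student 3: 190 + 111 = 301
student 4: 301 + 111 = 412
student 5: 412 + 111 = 523
student 6: 523 + 111 = 634
student 7: 634 + 111 = 745
student 8: 745 + 111 = 856
student 9: 856 + 111 = 967
student 10: 967 + 111 = 1078
student 11: 1078 + 111 = 1189
student 12: 1189 + 111 = 1300
student 13: 1300 + 111 = 1411

79, 190, 301, 412, 523, 634, 745, 856, 967, 1078, 1189, 1300, 1411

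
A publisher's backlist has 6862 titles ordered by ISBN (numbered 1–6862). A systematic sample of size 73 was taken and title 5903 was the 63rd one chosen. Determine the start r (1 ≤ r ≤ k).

k = 6862/73 = 94
r = 5903 − (63−1)×94 = 5903 − 5828 = 75

75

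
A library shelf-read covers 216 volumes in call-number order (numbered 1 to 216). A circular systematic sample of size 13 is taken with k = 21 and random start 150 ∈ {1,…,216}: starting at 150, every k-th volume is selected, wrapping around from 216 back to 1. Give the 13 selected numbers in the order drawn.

Selection 1: 150
Selection 2: 150 + 21 = 171
Selection 3: 171 + 21 = 192
Selection 4: 192 + 21 = 213
Selection 5: 213 + 21 = 234 → 234 − 216 = 18
Selection 6: 18 + 21 = 39
Selection 7: 39 + 21 = 60
Selection 8: 60 + 21 = 81
Selection 9: 81 + 21 = 102
Selection 10: 102 + 21 = 123
Selection 11: 123 + 21 = 144
Selection 12: 144 + 21 = 165
Selection 13: 165 + 21 = 186

150, 171, 192, 213, 18, 39, 60, 81, 102, 123, 144, 165, 186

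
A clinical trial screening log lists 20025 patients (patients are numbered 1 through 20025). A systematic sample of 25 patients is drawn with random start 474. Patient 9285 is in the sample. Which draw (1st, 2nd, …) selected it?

12

k = 20025/25 = 801
position = (9285 − 474)/801 + 1 = 8811/801 + 1 = 11 + 1 = 12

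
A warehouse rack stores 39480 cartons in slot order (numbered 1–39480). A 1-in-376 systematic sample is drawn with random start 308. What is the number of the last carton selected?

k = 376
105th selection = r + (105−1)·k = 308 + 104×376 = 308 + 39104 = 39412

39412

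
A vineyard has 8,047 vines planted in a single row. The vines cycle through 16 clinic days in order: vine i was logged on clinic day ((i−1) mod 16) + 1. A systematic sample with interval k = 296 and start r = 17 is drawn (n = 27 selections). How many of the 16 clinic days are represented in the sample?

Consecutive selections differ by k = 296, so their clinic day numbers differ by 296 mod 16 = 8.
gcd(296, 16) = 8, so the sample visits 16/8 = 2 distinct residues mod 16.
Start 17 is clinic day 1; the clinic days hit are 1, 9.

2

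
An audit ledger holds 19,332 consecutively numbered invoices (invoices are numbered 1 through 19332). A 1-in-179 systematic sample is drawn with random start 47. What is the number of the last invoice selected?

19200

k = 179
108th selection = r + (108−1)·k = 47 + 107×179 = 47 + 19153 = 19200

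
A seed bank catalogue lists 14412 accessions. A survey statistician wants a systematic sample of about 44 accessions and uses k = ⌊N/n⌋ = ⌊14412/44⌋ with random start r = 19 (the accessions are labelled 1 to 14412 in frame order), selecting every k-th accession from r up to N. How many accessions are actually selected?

45

k = ⌊14412/44⌋ = 327
Achieved size = ⌊(14412 − 19)/327⌋ + 1 = ⌊14393/327⌋ + 1 = 44 + 1 = 45
(last selection: 19 + 44×327 = 14407 ≤ 14412; next would be 14734 > 14412)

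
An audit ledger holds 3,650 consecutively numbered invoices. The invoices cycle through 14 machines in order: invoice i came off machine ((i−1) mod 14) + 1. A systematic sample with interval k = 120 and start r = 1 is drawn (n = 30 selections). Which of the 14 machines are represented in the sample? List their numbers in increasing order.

1, 3, 5, 7, 9, 11, 13

Consecutive selections differ by k = 120, so their machine numbers differ by 120 mod 14 = 8.
gcd(120, 14) = 2, so the sample visits 14/2 = 7 distinct residues mod 14.
Start 1 is machine 1; the machines hit are 1, 3, 5, 7, 9, 11, 13.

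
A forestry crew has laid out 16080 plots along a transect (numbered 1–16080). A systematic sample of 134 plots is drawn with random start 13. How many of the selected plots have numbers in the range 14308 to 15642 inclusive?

11

k = 16080/134 = 120
First selection ≥ 14308: 13 + ⌈(14308−13)/120⌉·120 = 13 + 120×120 = 14413
Last selection ≤ 15642: 13 + ⌊(15642−13)/120⌋·120 = 13 + 130×120 = 15613
Count = 130 − 120 + 1 = 11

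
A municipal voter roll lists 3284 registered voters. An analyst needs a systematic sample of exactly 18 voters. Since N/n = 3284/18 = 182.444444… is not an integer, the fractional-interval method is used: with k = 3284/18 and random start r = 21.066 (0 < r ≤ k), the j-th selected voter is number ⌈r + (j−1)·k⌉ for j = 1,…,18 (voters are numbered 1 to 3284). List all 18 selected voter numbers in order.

j=1: r + 0k = 21.066 → ⌈·⌉ = 22
j=2: r + 1k = 203.510444… → ⌈·⌉ = 204
j=3: r + 2k = 385.954888… → ⌈·⌉ = 386
j=4: r + 3k = 568.399333… → ⌈·⌉ = 569
j=5: r + 4k = 750.843777… → ⌈·⌉ = 751
j=6: r + 5k = 933.288222… → ⌈·⌉ = 934
j=7: r + 6k = 1115.732666… → ⌈·⌉ = 1116
j=8: r + 7k = 1298.177111… → ⌈·⌉ = 1299
j=9: r + 8k = 1480.621555… → ⌈·⌉ = 1481
j=10: r + 9k = 1663.066 → ⌈·⌉ = 1664
j=11: r + 10k = 1845.510444… → ⌈·⌉ = 1846
j=12: r + 11k = 2027.954888… → ⌈·⌉ = 2028
j=13: r + 12k = 2210.399333… → ⌈·⌉ = 2211
j=14: r + 13k = 2392.843777… → ⌈·⌉ = 2393
j=15: r + 14k = 2575.288222… → ⌈·⌉ = 2576
j=16: r + 15k = 2757.732666… → ⌈·⌉ = 2758
j=17: r + 16k = 2940.177111… → ⌈·⌉ = 2941
j=18: r + 17k = 3122.621555… → ⌈·⌉ = 3123

22, 204, 386, 569, 751, 934, 1116, 1299, 1481, 1664, 1846, 2028, 2211, 2393, 2576, 2758, 2941, 3123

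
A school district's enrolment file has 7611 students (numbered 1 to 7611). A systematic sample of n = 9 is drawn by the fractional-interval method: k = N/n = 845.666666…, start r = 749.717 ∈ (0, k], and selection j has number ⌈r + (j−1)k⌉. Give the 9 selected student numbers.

750, 1596, 2442, 3287, 4133, 4979, 5824, 6670, 7516

j=1: r + 0k = 749.717 → ⌈·⌉ = 750
j=2: r + 1k = 1595.383666… → ⌈·⌉ = 1596
j=3: r + 2k = 2441.050333… → ⌈·⌉ = 2442
j=4: r + 3k = 3286.717 → ⌈·⌉ = 3287
j=5: r + 4k = 4132.383666… → ⌈·⌉ = 4133
j=6: r + 5k = 4978.050333… → ⌈·⌉ = 4979
j=7: r + 6k = 5823.717 → ⌈·⌉ = 5824
j=8: r + 7k = 6669.383666… → ⌈·⌉ = 6670
j=9: r + 8k = 7515.050333… → ⌈·⌉ = 7516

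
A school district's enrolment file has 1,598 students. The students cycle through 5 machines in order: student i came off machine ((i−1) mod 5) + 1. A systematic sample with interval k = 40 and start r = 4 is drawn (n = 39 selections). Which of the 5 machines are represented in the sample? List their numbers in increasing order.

4

Consecutive selections differ by k = 40, so their machine numbers differ by 40 mod 5 = 0.
gcd(40, 5) = 5, so the sample visits 5/5 = 1 distinct residues mod 5.
Start 4 is machine 4; the machines hit are 4.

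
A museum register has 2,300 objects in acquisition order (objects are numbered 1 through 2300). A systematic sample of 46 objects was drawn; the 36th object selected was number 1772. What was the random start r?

k = 2300/46 = 50
r = 1772 − (36−1)×50 = 1772 − 1750 = 22

22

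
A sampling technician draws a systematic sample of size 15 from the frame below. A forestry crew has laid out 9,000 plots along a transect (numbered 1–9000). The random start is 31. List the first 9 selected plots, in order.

k = N/n = 9000/15 = 600
plot 1: 31
plot 2: 31 + 600 = 631
plot 3: 631 + 600 = 1231
plot 4: 1231 + 600 = 1831
plot 5: 1831 + 600 = 2431
plot 6: 2431 + 600 = 3031
plot 7: 3031 + 600 = 3631
plot 8: 3631 + 600 = 4231
plot 9: 4231 + 600 = 4831

31, 631, 1231, 1831, 2431, 3031, 3631, 4231, 4831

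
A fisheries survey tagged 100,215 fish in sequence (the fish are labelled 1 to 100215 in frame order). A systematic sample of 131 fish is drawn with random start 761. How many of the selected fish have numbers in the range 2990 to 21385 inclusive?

24

k = 100215/131 = 765
First selection ≥ 2990: 761 + ⌈(2990−761)/765⌉·765 = 761 + 3×765 = 3056
Last selection ≤ 21385: 761 + ⌊(21385−761)/765⌋·765 = 761 + 26×765 = 20651
Count = 26 − 3 + 1 = 24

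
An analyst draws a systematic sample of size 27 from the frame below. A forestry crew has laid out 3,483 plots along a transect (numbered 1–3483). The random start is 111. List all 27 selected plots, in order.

111, 240, 369, 498, 627, 756, 885, 1014, 1143, 1272, 1401, 1530, 1659, 1788, 1917, 2046, 2175, 2304, 2433, 2562, 2691, 2820, 2949, 3078, 3207, 3336, 3465

k = N/n = 3483/27 = 129
plot 1: 111
plot 2: 111 + 129 = 240
plot 3: 240 + 129 = 369
plot 4: 369 + 129 = 498
plot 5: 498 + 129 = 627
plot 6: 627 + 129 = 756
plot 7: 756 + 129 = 885
plot 8: 885 + 129 = 1014
plot 9: 1014 + 129 = 1143
plot 10: 1143 + 129 = 1272
plot 11: 1272 + 129 = 1401
plot 12: 1401 + 129 = 1530
plot 13: 1530 + 129 = 1659
plot 14: 1659 + 129 = 1788
plot 15: 1788 + 129 = 1917
plot 16: 1917 + 129 = 2046
plot 17: 2046 + 129 = 2175
plot 18: 2175 + 129 = 2304
plot 19: 2304 + 129 = 2433
plot 20: 2433 + 129 = 2562
plot 21: 2562 + 129 = 2691
plot 22: 2691 + 129 = 2820
plot 23: 2820 + 129 = 2949
plot 24: 2949 + 129 = 3078
plot 25: 3078 + 129 = 3207
plot 26: 3207 + 129 = 3336
plot 27: 3336 + 129 = 3465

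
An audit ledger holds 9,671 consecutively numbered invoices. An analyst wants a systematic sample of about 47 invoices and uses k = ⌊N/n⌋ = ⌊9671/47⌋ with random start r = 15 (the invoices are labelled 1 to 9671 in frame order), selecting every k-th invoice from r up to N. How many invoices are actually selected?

k = ⌊9671/47⌋ = 205
Achieved size = ⌊(9671 − 15)/205⌋ + 1 = ⌊9656/205⌋ + 1 = 47 + 1 = 48
(last selection: 15 + 47×205 = 9650 ≤ 9671; next would be 9855 > 9671)

48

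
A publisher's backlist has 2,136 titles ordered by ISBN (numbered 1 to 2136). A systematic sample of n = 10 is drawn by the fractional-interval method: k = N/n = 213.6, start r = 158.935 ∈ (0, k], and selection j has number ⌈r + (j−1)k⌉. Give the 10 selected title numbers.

159, 373, 587, 800, 1014, 1227, 1441, 1655, 1868, 2082

j=1: r + 0k = 158.935 → ⌈·⌉ = 159
j=2: r + 1k = 372.535 → ⌈·⌉ = 373
j=3: r + 2k = 586.135 → ⌈·⌉ = 587
j=4: r + 3k = 799.735 → ⌈·⌉ = 800
j=5: r + 4k = 1013.335 → ⌈·⌉ = 1014
j=6: r + 5k = 1226.935 → ⌈·⌉ = 1227
j=7: r + 6k = 1440.535 → ⌈·⌉ = 1441
j=8: r + 7k = 1654.135 → ⌈·⌉ = 1655
j=9: r + 8k = 1867.735 → ⌈·⌉ = 1868
j=10: r + 9k = 2081.335 → ⌈·⌉ = 2082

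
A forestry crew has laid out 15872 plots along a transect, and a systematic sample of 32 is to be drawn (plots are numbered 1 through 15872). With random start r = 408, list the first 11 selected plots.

k = N/n = 15872/32 = 496
plot 1: 408
plot 2: 408 + 496 = 904
plot 3: 904 + 496 = 1400
plot 4: 1400 + 496 = 1896
plot 5: 1896 + 496 = 2392
plot 6: 2392 + 496 = 2888
plot 7: 2888 + 496 = 3384
plot 8: 3384 + 496 = 3880
plot 9: 3880 + 496 = 4376
plot 10: 4376 + 496 = 4872
plot 11: 4872 + 496 = 5368

408, 904, 1400, 1896, 2392, 2888, 3384, 3880, 4376, 4872, 5368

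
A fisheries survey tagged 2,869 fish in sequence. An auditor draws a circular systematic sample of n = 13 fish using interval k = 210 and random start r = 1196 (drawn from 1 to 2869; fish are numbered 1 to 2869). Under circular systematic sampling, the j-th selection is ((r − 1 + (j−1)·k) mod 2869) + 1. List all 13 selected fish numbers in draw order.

Selection 1: 1196
Selection 2: 1196 + 210 = 1406
Selection 3: 1406 + 210 = 1616
Selection 4: 1616 + 210 = 1826
Selection 5: 1826 + 210 = 2036
Selection 6: 2036 + 210 = 2246
Selection 7: 2246 + 210 = 2456
Selection 8: 2456 + 210 = 2666
Selection 9: 2666 + 210 = 2876 → 2876 − 2869 = 7
Selection 10: 7 + 210 = 217
Selection 11: 217 + 210 = 427
Selection 12: 427 + 210 = 637
Selection 13: 637 + 210 = 847

1196, 1406, 1616, 1826, 2036, 2246, 2456, 2666, 7, 217, 427, 637, 847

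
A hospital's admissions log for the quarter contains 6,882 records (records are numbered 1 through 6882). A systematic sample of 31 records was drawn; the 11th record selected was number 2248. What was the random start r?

28

k = 6882/31 = 222
r = 2248 − (11−1)×222 = 2248 − 2220 = 28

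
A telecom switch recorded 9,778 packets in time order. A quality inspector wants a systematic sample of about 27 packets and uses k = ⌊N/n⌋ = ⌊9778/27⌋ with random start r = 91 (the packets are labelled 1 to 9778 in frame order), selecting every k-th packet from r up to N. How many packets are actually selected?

27

k = ⌊9778/27⌋ = 362
Achieved size = ⌊(9778 − 91)/362⌋ + 1 = ⌊9687/362⌋ + 1 = 26 + 1 = 27
(last selection: 91 + 26×362 = 9503 ≤ 9778; next would be 9865 > 9778)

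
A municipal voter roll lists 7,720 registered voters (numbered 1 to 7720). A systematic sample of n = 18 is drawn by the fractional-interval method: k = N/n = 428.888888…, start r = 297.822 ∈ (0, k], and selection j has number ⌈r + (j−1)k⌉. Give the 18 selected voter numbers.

298, 727, 1156, 1585, 2014, 2443, 2872, 3301, 3729, 4158, 4587, 5016, 5445, 5874, 6303, 6732, 7161, 7589

j=1: r + 0k = 297.822 → ⌈·⌉ = 298
j=2: r + 1k = 726.710888… → ⌈·⌉ = 727
j=3: r + 2k = 1155.599777… → ⌈·⌉ = 1156
j=4: r + 3k = 1584.488666… → ⌈·⌉ = 1585
j=5: r + 4k = 2013.377555… → ⌈·⌉ = 2014
j=6: r + 5k = 2442.266444… → ⌈·⌉ = 2443
j=7: r + 6k = 2871.155333… → ⌈·⌉ = 2872
j=8: r + 7k = 3300.044222… → ⌈·⌉ = 3301
j=9: r + 8k = 3728.933111… → ⌈·⌉ = 3729
j=10: r + 9k = 4157.822 → ⌈·⌉ = 4158
j=11: r + 10k = 4586.710888… → ⌈·⌉ = 4587
j=12: r + 11k = 5015.599777… → ⌈·⌉ = 5016
j=13: r + 12k = 5444.488666… → ⌈·⌉ = 5445
j=14: r + 13k = 5873.377555… → ⌈·⌉ = 5874
j=15: r + 14k = 6302.266444… → ⌈·⌉ = 6303
j=16: r + 15k = 6731.155333… → ⌈·⌉ = 6732
j=17: r + 16k = 7160.044222… → ⌈·⌉ = 7161
j=18: r + 17k = 7588.933111… → ⌈·⌉ = 7589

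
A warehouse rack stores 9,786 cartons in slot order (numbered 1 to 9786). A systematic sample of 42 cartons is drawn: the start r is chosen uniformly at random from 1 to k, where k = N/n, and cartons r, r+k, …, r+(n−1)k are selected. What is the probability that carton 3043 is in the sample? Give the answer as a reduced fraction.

1/233

k = 9786/42 = 233.
Carton 3043 is selected iff r ≡ 3043 (mod 233); exactly one such r in {1,…,233}.
Inclusion probability = 1/233.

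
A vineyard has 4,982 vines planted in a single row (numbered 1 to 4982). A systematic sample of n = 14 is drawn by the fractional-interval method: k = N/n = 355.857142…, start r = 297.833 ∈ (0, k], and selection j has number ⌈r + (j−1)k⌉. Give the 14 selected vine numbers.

298, 654, 1010, 1366, 1722, 2078, 2433, 2789, 3145, 3501, 3857, 4213, 4569, 4924

j=1: r + 0k = 297.833 → ⌈·⌉ = 298
j=2: r + 1k = 653.690142… → ⌈·⌉ = 654
j=3: r + 2k = 1009.547285… → ⌈·⌉ = 1010
j=4: r + 3k = 1365.404428… → ⌈·⌉ = 1366
j=5: r + 4k = 1721.261571… → ⌈·⌉ = 1722
j=6: r + 5k = 2077.118714… → ⌈·⌉ = 2078
j=7: r + 6k = 2432.975857… → ⌈·⌉ = 2433
j=8: r + 7k = 2788.833 → ⌈·⌉ = 2789
j=9: r + 8k = 3144.690142… → ⌈·⌉ = 3145
j=10: r + 9k = 3500.547285… → ⌈·⌉ = 3501
j=11: r + 10k = 3856.404428… → ⌈·⌉ = 3857
j=12: r + 11k = 4212.261571… → ⌈·⌉ = 4213
j=13: r + 12k = 4568.118714… → ⌈·⌉ = 4569
j=14: r + 13k = 4923.975857… → ⌈·⌉ = 4924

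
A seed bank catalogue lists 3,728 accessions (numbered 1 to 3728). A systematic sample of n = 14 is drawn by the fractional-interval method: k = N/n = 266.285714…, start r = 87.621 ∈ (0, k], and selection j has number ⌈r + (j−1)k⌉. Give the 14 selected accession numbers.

j=1: r + 0k = 87.621 → ⌈·⌉ = 88
j=2: r + 1k = 353.906714… → ⌈·⌉ = 354
j=3: r + 2k = 620.192428… → ⌈·⌉ = 621
j=4: r + 3k = 886.478142… → ⌈·⌉ = 887
j=5: r + 4k = 1152.763857… → ⌈·⌉ = 1153
j=6: r + 5k = 1419.049571… → ⌈·⌉ = 1420
j=7: r + 6k = 1685.335285… → ⌈·⌉ = 1686
j=8: r + 7k = 1951.621 → ⌈·⌉ = 1952
j=9: r + 8k = 2217.906714… → ⌈·⌉ = 2218
j=10: r + 9k = 2484.192428… → ⌈·⌉ = 2485
j=11: r + 10k = 2750.478142… → ⌈·⌉ = 2751
j=12: r + 11k = 3016.763857… → ⌈·⌉ = 3017
j=13: r + 12k = 3283.049571… → ⌈·⌉ = 3284
j=14: r + 13k = 3549.335285… → ⌈·⌉ = 3550

88, 354, 621, 887, 1153, 1420, 1686, 1952, 2218, 2485, 2751, 3017, 3284, 3550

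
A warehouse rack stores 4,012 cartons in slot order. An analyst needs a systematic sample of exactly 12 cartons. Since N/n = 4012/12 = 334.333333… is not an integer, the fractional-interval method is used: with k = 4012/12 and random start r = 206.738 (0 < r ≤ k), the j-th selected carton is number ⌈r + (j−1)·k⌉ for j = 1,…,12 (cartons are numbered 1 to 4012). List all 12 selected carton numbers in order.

j=1: r + 0k = 206.738 → ⌈·⌉ = 207
j=2: r + 1k = 541.071333… → ⌈·⌉ = 542
j=3: r + 2k = 875.404666… → ⌈·⌉ = 876
j=4: r + 3k = 1209.738 → ⌈·⌉ = 1210
j=5: r + 4k = 1544.071333… → ⌈·⌉ = 1545
j=6: r + 5k = 1878.404666… → ⌈·⌉ = 1879
j=7: r + 6k = 2212.738 → ⌈·⌉ = 2213
j=8: r + 7k = 2547.071333… → ⌈·⌉ = 2548
j=9: r + 8k = 2881.404666… → ⌈·⌉ = 2882
j=10: r + 9k = 3215.738 → ⌈·⌉ = 3216
j=11: r + 10k = 3550.071333… → ⌈·⌉ = 3551
j=12: r + 11k = 3884.404666… → ⌈·⌉ = 3885

207, 542, 876, 1210, 1545, 1879, 2213, 2548, 2882, 3216, 3551, 3885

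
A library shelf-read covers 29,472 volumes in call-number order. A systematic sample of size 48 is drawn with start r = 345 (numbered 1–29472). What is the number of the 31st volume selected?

k = 29472/48 = 614
31st selection = r + (31−1)·k = 345 + 30×614 = 345 + 18420 = 18765

18765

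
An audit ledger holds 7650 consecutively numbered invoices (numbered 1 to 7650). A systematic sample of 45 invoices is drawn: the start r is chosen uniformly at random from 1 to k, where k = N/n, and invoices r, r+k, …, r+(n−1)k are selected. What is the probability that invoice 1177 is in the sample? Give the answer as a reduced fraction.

1/170

k = 7650/45 = 170.
Invoice 1177 is selected iff r ≡ 1177 (mod 170); exactly one such r in {1,…,170}.
Inclusion probability = 1/170.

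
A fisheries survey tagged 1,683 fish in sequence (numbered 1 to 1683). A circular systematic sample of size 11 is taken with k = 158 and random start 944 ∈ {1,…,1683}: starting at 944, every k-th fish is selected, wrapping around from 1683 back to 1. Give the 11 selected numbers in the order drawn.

Selection 1: 944
Selection 2: 944 + 158 = 1102
Selection 3: 1102 + 158 = 1260
Selection 4: 1260 + 158 = 1418
Selection 5: 1418 + 158 = 1576
Selection 6: 1576 + 158 = 1734 → 1734 − 1683 = 51
Selection 7: 51 + 158 = 209
Selection 8: 209 + 158 = 367
Selection 9: 367 + 158 = 525
Selection 10: 525 + 158 = 683
Selection 11: 683 + 158 = 841

944, 1102, 1260, 1418, 1576, 51, 209, 367, 525, 683, 841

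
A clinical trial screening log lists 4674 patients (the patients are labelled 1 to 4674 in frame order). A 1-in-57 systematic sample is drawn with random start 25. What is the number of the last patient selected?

k = 57
82nd selection = r + (82−1)·k = 25 + 81×57 = 25 + 4617 = 4642

4642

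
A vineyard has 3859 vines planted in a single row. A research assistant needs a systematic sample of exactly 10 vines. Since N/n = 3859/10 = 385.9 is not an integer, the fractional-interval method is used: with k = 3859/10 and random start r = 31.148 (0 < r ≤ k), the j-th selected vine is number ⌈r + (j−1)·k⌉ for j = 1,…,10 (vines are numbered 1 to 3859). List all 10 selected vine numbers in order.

32, 418, 803, 1189, 1575, 1961, 2347, 2733, 3119, 3505

j=1: r + 0k = 31.148 → ⌈·⌉ = 32
j=2: r + 1k = 417.048 → ⌈·⌉ = 418
j=3: r + 2k = 802.948 → ⌈·⌉ = 803
j=4: r + 3k = 1188.848 → ⌈·⌉ = 1189
j=5: r + 4k = 1574.748 → ⌈·⌉ = 1575
j=6: r + 5k = 1960.648 → ⌈·⌉ = 1961
j=7: r + 6k = 2346.548 → ⌈·⌉ = 2347
j=8: r + 7k = 2732.448 → ⌈·⌉ = 2733
j=9: r + 8k = 3118.348 → ⌈·⌉ = 3119
j=10: r + 9k = 3504.248 → ⌈·⌉ = 3505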